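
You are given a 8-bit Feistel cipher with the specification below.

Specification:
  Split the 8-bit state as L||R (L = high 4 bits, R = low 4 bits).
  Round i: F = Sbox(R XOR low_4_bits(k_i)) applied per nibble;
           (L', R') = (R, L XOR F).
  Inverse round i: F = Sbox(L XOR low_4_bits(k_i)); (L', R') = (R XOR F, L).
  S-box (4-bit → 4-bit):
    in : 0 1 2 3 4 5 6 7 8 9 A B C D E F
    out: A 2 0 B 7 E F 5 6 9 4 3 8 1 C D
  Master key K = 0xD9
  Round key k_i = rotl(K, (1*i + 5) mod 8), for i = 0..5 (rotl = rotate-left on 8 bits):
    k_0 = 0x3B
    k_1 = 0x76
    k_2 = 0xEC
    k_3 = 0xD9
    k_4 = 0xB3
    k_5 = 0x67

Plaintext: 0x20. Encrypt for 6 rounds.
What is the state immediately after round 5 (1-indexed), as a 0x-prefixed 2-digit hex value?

s_0 = plaintext = 0x20
s_1 = Round(s_0, k_0) = 0x01
s_2 = Round(s_1, k_1) = 0x15
s_3 = Round(s_2, k_2) = 0x58
s_4 = Round(s_3, k_3) = 0x87
s_5 = Round(s_4, k_4) = 0x7F
s_6 = Round(s_5, k_5) = 0xF1

0x7F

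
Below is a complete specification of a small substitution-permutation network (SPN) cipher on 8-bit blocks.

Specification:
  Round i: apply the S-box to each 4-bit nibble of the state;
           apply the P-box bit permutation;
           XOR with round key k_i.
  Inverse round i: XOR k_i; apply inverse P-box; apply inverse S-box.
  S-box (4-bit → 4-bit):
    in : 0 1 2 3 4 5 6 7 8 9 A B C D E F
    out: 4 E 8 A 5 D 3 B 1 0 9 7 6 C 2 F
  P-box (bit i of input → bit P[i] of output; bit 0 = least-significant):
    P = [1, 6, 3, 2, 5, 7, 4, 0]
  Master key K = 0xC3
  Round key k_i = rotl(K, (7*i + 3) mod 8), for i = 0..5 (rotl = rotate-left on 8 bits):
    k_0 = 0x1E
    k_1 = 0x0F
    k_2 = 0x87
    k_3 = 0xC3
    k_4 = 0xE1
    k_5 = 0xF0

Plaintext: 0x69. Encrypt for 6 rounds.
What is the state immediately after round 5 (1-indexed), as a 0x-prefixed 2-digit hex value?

s_0 = plaintext = 0x69
s_1 = Round(s_0, k_0) = 0xBE
s_2 = Round(s_1, k_1) = 0xFF
s_3 = Round(s_2, k_2) = 0x78
s_4 = Round(s_3, k_3) = 0x60
s_5 = Round(s_4, k_4) = 0x49
s_6 = Round(s_5, k_5) = 0xC0

0x49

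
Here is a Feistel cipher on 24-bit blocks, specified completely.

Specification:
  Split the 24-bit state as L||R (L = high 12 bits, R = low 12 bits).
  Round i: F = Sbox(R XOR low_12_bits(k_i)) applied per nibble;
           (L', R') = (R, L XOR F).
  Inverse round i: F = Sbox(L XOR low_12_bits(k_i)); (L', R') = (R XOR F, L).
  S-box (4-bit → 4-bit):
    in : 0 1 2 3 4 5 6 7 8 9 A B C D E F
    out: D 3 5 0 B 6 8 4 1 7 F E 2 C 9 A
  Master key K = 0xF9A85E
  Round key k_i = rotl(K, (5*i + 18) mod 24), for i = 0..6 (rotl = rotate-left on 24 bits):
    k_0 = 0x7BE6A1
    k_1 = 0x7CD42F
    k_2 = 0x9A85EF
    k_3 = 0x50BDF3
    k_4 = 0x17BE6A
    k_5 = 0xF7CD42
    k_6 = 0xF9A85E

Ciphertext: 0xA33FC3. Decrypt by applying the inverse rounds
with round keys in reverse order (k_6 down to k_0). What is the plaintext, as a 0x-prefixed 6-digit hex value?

s_0 = ciphertext = 0xA33FC3
s_1 = InvRound(s_0, k_6) = 0xA4FA33
s_2 = InvRound(s_1, k_5) = 0xEEFA4F
s_3 = InvRound(s_2, k_4) = 0x759EEF
s_4 = InvRound(s_3, k_3) = 0x110759
s_5 = InvRound(s_4, k_2) = 0xCF3110
s_6 = InvRound(s_5, k_1) = 0x0D2CF3
s_7 = InvRound(s_6, k_0) = 0x4B30D2

0x4B30D2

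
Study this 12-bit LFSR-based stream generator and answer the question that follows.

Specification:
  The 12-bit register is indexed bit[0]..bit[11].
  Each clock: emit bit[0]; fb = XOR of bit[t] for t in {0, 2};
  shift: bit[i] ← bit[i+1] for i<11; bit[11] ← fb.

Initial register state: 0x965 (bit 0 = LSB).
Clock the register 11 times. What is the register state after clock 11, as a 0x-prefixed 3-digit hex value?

0x679

reg_0 = 0x965
clock 1: out=1, reg = 0x4B2
clock 2: out=0, reg = 0x259
clock 3: out=1, reg = 0x92C
clock 4: out=0, reg = 0xC96
clock 5: out=0, reg = 0xE4B
clock 6: out=1, reg = 0xF25
clock 7: out=1, reg = 0x792
clock 8: out=0, reg = 0x3C9
clock 9: out=1, reg = 0x9E4
clock 10: out=0, reg = 0xCF2
clock 11: out=0, reg = 0x679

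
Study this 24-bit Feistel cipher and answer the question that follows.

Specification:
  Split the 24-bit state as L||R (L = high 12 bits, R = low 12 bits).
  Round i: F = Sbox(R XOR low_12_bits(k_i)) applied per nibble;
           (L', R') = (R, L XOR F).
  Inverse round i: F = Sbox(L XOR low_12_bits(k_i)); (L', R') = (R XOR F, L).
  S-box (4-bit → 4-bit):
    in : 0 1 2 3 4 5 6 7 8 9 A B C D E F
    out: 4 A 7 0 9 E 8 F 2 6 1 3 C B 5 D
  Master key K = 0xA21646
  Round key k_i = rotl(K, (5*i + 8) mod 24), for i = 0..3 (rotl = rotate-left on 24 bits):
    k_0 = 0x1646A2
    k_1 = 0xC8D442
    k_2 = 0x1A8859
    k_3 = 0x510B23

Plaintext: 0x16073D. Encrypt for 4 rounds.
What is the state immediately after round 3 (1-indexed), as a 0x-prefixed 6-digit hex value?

s_0 = plaintext = 0x16073D
s_1 = Round(s_0, k_0) = 0x73DB0D
s_2 = Round(s_1, k_1) = 0xB0DAA0
s_3 = Round(s_2, k_2) = 0xAA0CDB
s_4 = Round(s_3, k_3) = 0xCDB572

0xAA0CDB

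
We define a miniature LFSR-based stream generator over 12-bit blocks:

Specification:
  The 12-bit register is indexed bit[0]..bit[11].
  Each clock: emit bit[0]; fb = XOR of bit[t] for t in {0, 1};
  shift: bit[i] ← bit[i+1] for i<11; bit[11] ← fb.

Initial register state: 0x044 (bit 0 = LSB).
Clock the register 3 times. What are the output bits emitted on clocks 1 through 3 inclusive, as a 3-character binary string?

reg_0 = 0x044
clock 1: out=0, reg = 0x022
clock 2: out=0, reg = 0x811
clock 3: out=1, reg = 0xC08

001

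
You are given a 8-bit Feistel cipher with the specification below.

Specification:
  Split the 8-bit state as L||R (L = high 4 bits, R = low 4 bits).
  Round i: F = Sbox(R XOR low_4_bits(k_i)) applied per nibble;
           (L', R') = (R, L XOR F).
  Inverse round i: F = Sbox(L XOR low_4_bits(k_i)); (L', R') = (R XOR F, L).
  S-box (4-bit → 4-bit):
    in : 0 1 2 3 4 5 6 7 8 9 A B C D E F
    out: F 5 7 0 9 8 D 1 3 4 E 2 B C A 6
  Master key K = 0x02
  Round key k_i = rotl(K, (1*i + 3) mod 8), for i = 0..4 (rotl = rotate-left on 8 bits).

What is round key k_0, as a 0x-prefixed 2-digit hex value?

0x10

K = 0x02
k_0 = rotl(K, (1*0+3) mod 8) = rotl(K, 3) = 0x10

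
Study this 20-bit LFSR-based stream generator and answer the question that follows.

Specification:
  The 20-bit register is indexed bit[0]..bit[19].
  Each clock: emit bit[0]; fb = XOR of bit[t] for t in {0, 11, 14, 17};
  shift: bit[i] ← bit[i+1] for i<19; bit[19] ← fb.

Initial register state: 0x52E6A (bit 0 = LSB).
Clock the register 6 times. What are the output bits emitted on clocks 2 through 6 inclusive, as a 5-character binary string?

10101

reg_0 = 0x52E6A
clock 1: out=0, reg = 0xA9735
clock 2: out=1, reg = 0x54B9A
clock 3: out=0, reg = 0x2A5CD
clock 4: out=1, reg = 0x152E6
clock 5: out=0, reg = 0x8A973
clock 6: out=1, reg = 0x454B9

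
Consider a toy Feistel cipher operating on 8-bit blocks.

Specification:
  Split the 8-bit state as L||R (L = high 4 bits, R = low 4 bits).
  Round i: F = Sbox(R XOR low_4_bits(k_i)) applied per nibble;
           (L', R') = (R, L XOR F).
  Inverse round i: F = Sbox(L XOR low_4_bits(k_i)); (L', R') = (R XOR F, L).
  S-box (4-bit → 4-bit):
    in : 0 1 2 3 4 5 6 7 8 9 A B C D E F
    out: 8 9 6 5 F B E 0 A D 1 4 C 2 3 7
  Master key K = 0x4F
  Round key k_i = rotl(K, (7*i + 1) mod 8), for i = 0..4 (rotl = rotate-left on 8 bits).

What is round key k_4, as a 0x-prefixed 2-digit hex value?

0xE9

K = 0x4F
k_0 = rotl(K, (7*0+1) mod 8) = rotl(K, 1) = 0x9E
k_1 = rotl(K, (7*1+1) mod 8) = rotl(K, 0) = 0x4F
k_2 = rotl(K, (7*2+1) mod 8) = rotl(K, 7) = 0xA7
k_3 = rotl(K, (7*3+1) mod 8) = rotl(K, 6) = 0xD3
k_4 = rotl(K, (7*4+1) mod 8) = rotl(K, 5) = 0xE9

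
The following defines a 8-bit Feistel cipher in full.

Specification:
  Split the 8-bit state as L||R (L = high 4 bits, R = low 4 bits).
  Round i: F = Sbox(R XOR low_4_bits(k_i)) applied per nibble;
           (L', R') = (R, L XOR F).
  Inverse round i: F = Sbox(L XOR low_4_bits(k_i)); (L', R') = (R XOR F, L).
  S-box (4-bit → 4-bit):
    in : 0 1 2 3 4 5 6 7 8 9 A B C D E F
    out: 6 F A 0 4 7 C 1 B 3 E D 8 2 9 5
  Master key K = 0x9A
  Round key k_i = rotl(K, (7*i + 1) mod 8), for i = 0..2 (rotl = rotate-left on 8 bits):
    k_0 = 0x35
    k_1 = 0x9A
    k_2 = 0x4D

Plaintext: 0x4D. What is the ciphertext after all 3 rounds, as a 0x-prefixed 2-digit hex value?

s_0 = plaintext = 0x4D
s_1 = Round(s_0, k_0) = 0xDF
s_2 = Round(s_1, k_1) = 0xFA
s_3 = Round(s_2, k_2) = 0xAE

0xAE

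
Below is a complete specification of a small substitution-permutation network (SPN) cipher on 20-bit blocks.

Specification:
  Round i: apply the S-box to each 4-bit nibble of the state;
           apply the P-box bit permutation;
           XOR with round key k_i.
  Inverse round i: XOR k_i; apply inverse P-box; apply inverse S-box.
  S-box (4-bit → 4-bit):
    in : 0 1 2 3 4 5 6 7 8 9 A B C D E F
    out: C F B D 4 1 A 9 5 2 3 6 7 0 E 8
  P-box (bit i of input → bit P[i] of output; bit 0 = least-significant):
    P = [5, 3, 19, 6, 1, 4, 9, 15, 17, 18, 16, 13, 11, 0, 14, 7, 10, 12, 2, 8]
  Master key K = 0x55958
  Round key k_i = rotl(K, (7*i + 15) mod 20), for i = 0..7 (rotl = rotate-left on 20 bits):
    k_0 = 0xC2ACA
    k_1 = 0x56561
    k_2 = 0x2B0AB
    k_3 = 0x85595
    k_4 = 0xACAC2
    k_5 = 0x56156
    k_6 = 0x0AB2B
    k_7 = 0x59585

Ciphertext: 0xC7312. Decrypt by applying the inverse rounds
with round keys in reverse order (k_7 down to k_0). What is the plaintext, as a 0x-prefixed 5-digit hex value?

s_0 = ciphertext = 0xC7312
s_1 = InvRound(s_0, k_7) = 0x8E014
s_2 = InvRound(s_1, k_6) = 0x0CDCC
s_3 = InvRound(s_2, k_5) = 0x57E29
s_4 = InvRound(s_3, k_4) = 0xA6171
s_5 = InvRound(s_4, k_3) = 0xCF7D7
s_6 = InvRound(s_5, k_2) = 0x34AB1
s_7 = InvRound(s_6, k_1) = 0x772BF
s_8 = InvRound(s_7, k_0) = 0xBC893

0xBC893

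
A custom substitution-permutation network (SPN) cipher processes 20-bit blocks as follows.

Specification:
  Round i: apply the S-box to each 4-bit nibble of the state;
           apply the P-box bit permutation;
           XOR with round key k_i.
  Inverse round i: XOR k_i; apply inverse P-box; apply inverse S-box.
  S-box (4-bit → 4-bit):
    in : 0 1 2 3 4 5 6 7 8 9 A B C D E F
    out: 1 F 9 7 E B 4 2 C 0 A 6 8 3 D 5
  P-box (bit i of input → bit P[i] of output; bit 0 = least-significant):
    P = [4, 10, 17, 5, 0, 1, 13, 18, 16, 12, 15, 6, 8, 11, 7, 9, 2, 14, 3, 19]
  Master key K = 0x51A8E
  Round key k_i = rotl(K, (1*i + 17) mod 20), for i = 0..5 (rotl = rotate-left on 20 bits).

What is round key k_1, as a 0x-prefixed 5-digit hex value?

K = 0x51A8E
k_0 = rotl(K, (1*0+17) mod 20) = rotl(K, 17) = 0xCA351
k_1 = rotl(K, (1*1+17) mod 20) = rotl(K, 18) = 0x946A3

0x946A3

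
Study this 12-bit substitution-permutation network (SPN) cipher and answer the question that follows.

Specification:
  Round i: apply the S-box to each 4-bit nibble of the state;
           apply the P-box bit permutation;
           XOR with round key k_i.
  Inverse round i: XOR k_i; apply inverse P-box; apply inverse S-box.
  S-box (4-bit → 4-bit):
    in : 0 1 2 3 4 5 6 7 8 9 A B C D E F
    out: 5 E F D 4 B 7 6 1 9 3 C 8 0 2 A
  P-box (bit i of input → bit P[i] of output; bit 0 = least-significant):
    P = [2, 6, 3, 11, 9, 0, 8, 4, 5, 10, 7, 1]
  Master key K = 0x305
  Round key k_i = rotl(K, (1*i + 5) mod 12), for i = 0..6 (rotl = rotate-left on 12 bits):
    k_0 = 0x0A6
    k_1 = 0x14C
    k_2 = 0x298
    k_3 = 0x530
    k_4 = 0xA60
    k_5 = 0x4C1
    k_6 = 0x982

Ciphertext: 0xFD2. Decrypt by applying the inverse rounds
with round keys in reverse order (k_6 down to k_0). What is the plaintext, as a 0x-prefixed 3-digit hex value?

0x329

s_0 = ciphertext = 0xFD2
s_1 = InvRound(s_0, k_6) = 0xE9E
s_2 = InvRound(s_1, k_5) = 0xC52
s_3 = InvRound(s_2, k_4) = 0x59D
s_4 = InvRound(s_3, k_3) = 0x0E0
s_5 = InvRound(s_4, k_2) = 0x897
s_6 = InvRound(s_5, k_1) = 0xB11
s_7 = InvRound(s_6, k_0) = 0x329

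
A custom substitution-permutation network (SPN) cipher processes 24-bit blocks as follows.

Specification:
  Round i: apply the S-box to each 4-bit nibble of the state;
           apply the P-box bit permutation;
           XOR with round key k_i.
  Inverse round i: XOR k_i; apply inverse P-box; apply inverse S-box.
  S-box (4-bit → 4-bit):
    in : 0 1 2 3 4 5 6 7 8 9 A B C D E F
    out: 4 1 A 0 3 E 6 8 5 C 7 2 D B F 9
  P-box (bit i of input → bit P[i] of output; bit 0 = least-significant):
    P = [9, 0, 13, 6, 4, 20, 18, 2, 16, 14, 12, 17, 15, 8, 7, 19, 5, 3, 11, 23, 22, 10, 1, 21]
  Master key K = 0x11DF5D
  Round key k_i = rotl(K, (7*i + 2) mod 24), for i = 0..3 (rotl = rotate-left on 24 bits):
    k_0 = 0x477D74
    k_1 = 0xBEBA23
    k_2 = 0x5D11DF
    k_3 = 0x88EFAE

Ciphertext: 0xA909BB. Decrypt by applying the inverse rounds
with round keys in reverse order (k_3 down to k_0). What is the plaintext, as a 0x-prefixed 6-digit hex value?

s_0 = ciphertext = 0xA909BB
s_1 = InvRound(s_0, k_3) = 0x2314FA
s_2 = InvRound(s_1, k_2) = 0xD1275B
s_3 = InvRound(s_2, k_1) = 0xDADC87
s_4 = InvRound(s_3, k_0) = 0x0FE1A5

0x0FE1A5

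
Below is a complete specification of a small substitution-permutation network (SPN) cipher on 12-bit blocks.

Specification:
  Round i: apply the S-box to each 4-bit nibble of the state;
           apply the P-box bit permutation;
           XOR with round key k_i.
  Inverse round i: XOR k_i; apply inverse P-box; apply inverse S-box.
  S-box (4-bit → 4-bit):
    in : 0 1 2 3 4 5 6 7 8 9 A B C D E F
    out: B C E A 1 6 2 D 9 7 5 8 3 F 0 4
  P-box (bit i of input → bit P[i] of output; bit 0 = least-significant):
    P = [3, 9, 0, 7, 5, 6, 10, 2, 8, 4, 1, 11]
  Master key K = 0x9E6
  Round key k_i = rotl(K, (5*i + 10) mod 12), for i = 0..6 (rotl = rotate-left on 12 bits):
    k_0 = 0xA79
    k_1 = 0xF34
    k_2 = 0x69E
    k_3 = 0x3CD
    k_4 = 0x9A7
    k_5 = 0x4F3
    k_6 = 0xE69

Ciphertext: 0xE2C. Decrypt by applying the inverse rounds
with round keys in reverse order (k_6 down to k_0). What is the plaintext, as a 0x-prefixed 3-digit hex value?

s_0 = ciphertext = 0xE2C
s_1 = InvRound(s_0, k_6) = 0xE3F
s_2 = InvRound(s_1, k_5) = 0xB30
s_3 = InvRound(s_2, k_4) = 0x5B2
s_4 = InvRound(s_3, k_3) = 0x5D9
s_5 = InvRound(s_4, k_2) = 0xA35
s_6 = InvRound(s_5, k_1) = 0x4FF
s_7 = InvRound(s_6, k_0) = 0x113

0x113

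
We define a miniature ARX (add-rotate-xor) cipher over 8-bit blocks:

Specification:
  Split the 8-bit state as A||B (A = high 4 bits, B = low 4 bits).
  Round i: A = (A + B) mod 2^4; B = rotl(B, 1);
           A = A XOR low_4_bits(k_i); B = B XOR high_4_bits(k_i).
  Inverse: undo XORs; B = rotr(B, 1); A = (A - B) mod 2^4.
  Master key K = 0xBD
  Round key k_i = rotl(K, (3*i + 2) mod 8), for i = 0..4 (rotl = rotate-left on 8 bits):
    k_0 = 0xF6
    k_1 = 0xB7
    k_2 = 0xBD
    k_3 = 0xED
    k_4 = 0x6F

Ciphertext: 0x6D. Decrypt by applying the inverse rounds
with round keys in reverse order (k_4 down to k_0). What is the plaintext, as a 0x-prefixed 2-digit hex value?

s_0 = ciphertext = 0x6D
s_1 = InvRound(s_0, k_4) = 0xCD
s_2 = InvRound(s_1, k_3) = 0x89
s_3 = InvRound(s_2, k_2) = 0x41
s_4 = InvRound(s_3, k_1) = 0xE5
s_5 = InvRound(s_4, k_0) = 0x35

0x35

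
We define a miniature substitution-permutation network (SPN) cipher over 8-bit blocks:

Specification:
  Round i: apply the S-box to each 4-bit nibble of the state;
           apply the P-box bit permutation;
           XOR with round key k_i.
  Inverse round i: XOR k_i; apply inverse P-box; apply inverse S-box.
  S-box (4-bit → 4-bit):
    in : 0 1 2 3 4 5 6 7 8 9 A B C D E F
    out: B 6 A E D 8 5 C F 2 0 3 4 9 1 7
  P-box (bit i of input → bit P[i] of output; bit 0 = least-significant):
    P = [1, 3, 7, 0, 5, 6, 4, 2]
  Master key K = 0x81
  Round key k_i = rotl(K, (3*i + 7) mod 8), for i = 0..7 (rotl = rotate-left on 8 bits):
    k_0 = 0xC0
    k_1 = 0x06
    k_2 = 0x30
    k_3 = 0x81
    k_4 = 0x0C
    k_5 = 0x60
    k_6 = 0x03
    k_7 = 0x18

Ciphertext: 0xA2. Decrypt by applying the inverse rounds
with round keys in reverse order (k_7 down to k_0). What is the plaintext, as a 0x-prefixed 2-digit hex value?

0x2B

s_0 = ciphertext = 0xA2
s_1 = InvRound(s_0, k_7) = 0x6F
s_2 = InvRound(s_1, k_6) = 0x09
s_3 = InvRound(s_2, k_5) = 0xB2
s_4 = InvRound(s_3, k_4) = 0x4F
s_5 = InvRound(s_4, k_3) = 0x2F
s_6 = InvRound(s_5, k_2) = 0x70
s_7 = InvRound(s_6, k_1) = 0x8E
s_8 = InvRound(s_7, k_0) = 0x2B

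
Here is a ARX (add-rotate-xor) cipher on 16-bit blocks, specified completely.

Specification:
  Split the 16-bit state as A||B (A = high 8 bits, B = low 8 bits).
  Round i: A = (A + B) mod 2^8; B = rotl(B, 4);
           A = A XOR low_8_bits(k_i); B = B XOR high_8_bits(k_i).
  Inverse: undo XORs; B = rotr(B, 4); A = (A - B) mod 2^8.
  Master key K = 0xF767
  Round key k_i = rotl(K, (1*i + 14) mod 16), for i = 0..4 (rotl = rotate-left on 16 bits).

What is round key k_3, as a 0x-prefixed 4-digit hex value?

0xEECF

K = 0xF767
k_0 = rotl(K, (1*0+14) mod 16) = rotl(K, 14) = 0xFDD9
k_1 = rotl(K, (1*1+14) mod 16) = rotl(K, 15) = 0xFBB3
k_2 = rotl(K, (1*2+14) mod 16) = rotl(K, 0) = 0xF767
k_3 = rotl(K, (1*3+14) mod 16) = rotl(K, 1) = 0xEECF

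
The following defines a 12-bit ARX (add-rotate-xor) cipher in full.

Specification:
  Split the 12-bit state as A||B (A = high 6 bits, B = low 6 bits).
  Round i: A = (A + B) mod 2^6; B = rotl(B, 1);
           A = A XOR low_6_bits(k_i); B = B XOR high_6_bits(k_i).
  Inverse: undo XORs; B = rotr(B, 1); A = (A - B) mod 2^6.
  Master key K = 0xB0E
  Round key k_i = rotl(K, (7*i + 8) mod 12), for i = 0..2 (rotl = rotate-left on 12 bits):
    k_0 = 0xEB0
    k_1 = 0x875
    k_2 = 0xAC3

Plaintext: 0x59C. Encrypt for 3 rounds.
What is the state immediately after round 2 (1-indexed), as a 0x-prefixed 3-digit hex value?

0xC65

s_0 = plaintext = 0x59C
s_1 = Round(s_0, k_0) = 0x082
s_2 = Round(s_1, k_1) = 0xC65
s_3 = Round(s_2, k_2) = 0x560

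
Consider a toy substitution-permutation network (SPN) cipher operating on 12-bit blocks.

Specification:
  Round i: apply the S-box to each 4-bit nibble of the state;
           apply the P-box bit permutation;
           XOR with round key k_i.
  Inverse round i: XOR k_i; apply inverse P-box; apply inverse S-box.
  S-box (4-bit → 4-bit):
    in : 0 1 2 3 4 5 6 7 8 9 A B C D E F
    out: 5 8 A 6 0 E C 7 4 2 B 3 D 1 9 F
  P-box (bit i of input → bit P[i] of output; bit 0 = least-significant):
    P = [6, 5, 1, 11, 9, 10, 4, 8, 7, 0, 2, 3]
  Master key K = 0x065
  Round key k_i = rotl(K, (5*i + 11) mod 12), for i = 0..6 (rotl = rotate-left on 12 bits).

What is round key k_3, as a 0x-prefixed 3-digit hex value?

K = 0x065
k_0 = rotl(K, (5*0+11) mod 12) = rotl(K, 11) = 0x832
k_1 = rotl(K, (5*1+11) mod 12) = rotl(K, 4) = 0x650
k_2 = rotl(K, (5*2+11) mod 12) = rotl(K, 9) = 0xA0C
k_3 = rotl(K, (5*3+11) mod 12) = rotl(K, 2) = 0x194

0x194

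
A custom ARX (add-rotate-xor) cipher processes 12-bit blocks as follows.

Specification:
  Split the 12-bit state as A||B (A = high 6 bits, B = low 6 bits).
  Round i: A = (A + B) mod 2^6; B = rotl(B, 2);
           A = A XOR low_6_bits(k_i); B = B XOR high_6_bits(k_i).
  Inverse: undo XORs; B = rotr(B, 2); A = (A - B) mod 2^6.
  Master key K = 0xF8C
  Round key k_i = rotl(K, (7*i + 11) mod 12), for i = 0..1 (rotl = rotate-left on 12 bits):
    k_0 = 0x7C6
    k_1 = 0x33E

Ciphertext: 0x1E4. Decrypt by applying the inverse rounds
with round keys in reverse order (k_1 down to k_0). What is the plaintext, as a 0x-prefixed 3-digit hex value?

0x515

s_0 = ciphertext = 0x1E4
s_1 = InvRound(s_0, k_1) = 0xBCA
s_2 = InvRound(s_1, k_0) = 0x515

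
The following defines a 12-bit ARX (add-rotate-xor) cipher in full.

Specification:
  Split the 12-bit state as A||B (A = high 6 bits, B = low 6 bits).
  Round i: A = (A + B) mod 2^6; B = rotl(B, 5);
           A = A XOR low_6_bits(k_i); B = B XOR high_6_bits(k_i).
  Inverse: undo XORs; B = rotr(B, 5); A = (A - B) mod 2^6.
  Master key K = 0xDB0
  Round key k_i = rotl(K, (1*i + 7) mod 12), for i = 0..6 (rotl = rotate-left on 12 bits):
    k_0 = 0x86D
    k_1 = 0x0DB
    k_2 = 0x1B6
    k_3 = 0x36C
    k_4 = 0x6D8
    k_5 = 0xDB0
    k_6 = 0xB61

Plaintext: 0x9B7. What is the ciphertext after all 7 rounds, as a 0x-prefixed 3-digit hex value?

0x26D

s_0 = plaintext = 0x9B7
s_1 = Round(s_0, k_0) = 0xC1A
s_2 = Round(s_1, k_1) = 0x44E
s_3 = Round(s_2, k_2) = 0xA41
s_4 = Round(s_3, k_3) = 0x1AD
s_5 = Round(s_4, k_4) = 0xAED
s_6 = Round(s_5, k_5) = 0xA00
s_7 = Round(s_6, k_6) = 0x26D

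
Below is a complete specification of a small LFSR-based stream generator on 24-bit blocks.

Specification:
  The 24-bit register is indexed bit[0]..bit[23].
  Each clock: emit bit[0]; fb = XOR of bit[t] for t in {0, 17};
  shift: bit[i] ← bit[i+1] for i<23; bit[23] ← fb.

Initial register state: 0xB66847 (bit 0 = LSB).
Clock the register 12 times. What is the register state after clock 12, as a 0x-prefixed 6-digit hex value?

0x61CB66

reg_0 = 0xB66847
clock 1: out=1, reg = 0x5B3423
clock 2: out=1, reg = 0x2D9A11
clock 3: out=1, reg = 0x96CD08
clock 4: out=0, reg = 0xCB6684
clock 5: out=0, reg = 0xE5B342
clock 6: out=0, reg = 0x72D9A1
clock 7: out=1, reg = 0x396CD0
clock 8: out=0, reg = 0x1CB668
clock 9: out=0, reg = 0x0E5B34
clock 10: out=0, reg = 0x872D9A
clock 11: out=0, reg = 0xC396CD
clock 12: out=1, reg = 0x61CB66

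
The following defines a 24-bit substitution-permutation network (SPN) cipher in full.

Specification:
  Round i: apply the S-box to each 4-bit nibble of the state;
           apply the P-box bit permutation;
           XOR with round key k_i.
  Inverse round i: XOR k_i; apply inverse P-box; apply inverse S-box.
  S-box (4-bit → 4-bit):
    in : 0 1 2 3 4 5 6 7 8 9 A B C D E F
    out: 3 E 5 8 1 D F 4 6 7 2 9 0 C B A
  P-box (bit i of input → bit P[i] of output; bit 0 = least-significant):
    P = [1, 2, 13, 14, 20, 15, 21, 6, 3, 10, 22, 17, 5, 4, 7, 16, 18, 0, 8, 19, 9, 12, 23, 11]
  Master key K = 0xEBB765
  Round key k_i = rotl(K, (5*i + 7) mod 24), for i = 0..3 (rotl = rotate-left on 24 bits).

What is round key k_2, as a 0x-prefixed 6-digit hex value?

0xCBD76E

K = 0xEBB765
k_0 = rotl(K, (5*0+7) mod 24) = rotl(K, 7) = 0xDBB2F5
k_1 = rotl(K, (5*1+7) mod 24) = rotl(K, 12) = 0x765EBB
k_2 = rotl(K, (5*2+7) mod 24) = rotl(K, 17) = 0xCBD76E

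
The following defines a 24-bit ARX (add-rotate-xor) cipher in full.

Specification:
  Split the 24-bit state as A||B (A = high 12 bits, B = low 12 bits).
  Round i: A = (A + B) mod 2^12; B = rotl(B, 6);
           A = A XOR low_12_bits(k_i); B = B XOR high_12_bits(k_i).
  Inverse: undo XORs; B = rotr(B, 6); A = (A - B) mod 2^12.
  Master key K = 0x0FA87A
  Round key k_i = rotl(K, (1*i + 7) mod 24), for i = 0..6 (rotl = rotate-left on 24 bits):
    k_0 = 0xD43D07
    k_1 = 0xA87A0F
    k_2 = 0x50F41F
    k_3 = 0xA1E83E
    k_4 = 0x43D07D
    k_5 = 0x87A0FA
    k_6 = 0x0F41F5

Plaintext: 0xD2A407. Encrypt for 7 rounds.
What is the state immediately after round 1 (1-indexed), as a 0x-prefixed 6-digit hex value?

0xC36C93

s_0 = plaintext = 0xD2A407
s_1 = Round(s_0, k_0) = 0xC36C93
s_2 = Round(s_1, k_1) = 0x2C6E75
s_3 = Round(s_2, k_2) = 0x524876
s_4 = Round(s_3, k_3) = 0x5A47BF
s_5 = Round(s_4, k_4) = 0xD1EBE3
s_6 = Round(s_5, k_5) = 0x9FB095
s_7 = Round(s_6, k_6) = 0xB655B6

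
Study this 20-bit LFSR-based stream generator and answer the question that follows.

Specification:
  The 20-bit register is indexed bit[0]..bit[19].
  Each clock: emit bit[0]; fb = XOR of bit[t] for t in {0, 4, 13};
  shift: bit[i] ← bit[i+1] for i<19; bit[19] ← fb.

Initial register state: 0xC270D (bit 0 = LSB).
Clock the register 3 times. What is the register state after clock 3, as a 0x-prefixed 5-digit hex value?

0x984E1

reg_0 = 0xC270D
clock 1: out=1, reg = 0x61386
clock 2: out=0, reg = 0x309C3
clock 3: out=1, reg = 0x984E1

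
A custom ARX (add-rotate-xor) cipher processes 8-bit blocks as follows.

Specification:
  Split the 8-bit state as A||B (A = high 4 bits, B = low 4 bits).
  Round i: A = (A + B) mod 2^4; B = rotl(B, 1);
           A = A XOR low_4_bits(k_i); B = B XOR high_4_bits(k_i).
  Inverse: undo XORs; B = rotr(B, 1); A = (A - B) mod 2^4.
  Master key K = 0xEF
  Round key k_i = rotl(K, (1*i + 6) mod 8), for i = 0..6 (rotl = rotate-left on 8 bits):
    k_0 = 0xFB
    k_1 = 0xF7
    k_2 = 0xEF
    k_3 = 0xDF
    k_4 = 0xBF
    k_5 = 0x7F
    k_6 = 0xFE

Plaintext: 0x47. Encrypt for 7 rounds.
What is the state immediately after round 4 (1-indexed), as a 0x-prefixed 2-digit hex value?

0xE7

s_0 = plaintext = 0x47
s_1 = Round(s_0, k_0) = 0x01
s_2 = Round(s_1, k_1) = 0x6D
s_3 = Round(s_2, k_2) = 0xC5
s_4 = Round(s_3, k_3) = 0xE7
s_5 = Round(s_4, k_4) = 0xA5
s_6 = Round(s_5, k_5) = 0x0D
s_7 = Round(s_6, k_6) = 0x34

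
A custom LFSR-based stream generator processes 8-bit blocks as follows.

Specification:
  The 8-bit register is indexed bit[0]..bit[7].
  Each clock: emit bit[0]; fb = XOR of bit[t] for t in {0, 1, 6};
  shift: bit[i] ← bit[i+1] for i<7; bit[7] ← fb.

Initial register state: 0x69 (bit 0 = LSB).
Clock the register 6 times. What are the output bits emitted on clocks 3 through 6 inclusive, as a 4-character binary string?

reg_0 = 0x69
clock 1: out=1, reg = 0x34
clock 2: out=0, reg = 0x1A
clock 3: out=0, reg = 0x8D
clock 4: out=1, reg = 0xC6
clock 5: out=0, reg = 0x63
clock 6: out=1, reg = 0xB1

0101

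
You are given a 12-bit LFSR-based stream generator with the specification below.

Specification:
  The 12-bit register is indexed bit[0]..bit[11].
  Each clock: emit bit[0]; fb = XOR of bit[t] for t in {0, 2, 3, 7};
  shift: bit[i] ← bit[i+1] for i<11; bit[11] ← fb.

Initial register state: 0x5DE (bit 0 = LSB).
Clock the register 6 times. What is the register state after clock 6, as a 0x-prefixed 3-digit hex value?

reg_0 = 0x5DE
clock 1: out=0, reg = 0xAEF
clock 2: out=1, reg = 0x577
clock 3: out=1, reg = 0x2BB
clock 4: out=1, reg = 0x95D
clock 5: out=1, reg = 0xCAE
clock 6: out=0, reg = 0xE57

0xE57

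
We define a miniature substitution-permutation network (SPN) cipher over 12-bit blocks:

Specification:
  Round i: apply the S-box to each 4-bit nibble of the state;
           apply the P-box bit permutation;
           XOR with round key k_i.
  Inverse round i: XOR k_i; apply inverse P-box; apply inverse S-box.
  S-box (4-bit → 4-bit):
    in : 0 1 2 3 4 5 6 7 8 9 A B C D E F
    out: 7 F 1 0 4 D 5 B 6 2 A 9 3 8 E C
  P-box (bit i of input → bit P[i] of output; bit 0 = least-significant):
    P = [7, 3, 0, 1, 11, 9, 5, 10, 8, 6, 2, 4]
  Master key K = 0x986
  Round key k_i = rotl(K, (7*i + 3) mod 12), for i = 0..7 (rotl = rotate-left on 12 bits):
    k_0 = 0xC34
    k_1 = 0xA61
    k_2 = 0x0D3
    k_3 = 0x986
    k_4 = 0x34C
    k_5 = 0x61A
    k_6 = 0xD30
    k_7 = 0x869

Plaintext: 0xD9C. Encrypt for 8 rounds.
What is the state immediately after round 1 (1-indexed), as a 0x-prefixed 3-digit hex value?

0xEAC

s_0 = plaintext = 0xD9C
s_1 = Round(s_0, k_0) = 0xEAC
s_2 = Round(s_1, k_1) = 0xCBD
s_3 = Round(s_2, k_2) = 0xD91
s_4 = Round(s_3, k_3) = 0xB1D
s_5 = Round(s_4, k_4) = 0xC7E
s_6 = Round(s_5, k_5) = 0x951
s_7 = Round(s_6, k_6) = 0x1DB
s_8 = Round(s_7, k_7) = 0xDBF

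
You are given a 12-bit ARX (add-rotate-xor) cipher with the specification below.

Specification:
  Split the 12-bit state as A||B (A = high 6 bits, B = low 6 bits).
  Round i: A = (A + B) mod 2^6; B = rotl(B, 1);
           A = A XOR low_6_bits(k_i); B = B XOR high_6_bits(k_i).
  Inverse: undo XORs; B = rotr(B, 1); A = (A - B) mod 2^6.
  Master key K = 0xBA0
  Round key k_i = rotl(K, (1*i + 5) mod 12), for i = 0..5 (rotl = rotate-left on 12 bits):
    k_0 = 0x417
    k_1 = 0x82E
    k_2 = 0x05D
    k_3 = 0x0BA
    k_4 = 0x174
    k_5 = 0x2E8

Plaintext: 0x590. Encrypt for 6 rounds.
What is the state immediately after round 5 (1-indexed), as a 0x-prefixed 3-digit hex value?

0x68D

s_0 = plaintext = 0x590
s_1 = Round(s_0, k_0) = 0xC70
s_2 = Round(s_1, k_1) = 0x3C1
s_3 = Round(s_2, k_2) = 0x343
s_4 = Round(s_3, k_3) = 0xA84
s_5 = Round(s_4, k_4) = 0x68D
s_6 = Round(s_5, k_5) = 0x3D1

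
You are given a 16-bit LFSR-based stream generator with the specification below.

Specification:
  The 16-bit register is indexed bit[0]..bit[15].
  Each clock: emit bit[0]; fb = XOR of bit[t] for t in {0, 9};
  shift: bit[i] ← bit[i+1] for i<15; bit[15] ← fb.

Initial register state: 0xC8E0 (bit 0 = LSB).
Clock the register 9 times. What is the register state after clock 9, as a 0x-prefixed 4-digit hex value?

0x4264

reg_0 = 0xC8E0
clock 1: out=0, reg = 0x6470
clock 2: out=0, reg = 0x3238
clock 3: out=0, reg = 0x991C
clock 4: out=0, reg = 0x4C8E
clock 5: out=0, reg = 0x2647
clock 6: out=1, reg = 0x1323
clock 7: out=1, reg = 0x0991
clock 8: out=1, reg = 0x84C8
clock 9: out=0, reg = 0x4264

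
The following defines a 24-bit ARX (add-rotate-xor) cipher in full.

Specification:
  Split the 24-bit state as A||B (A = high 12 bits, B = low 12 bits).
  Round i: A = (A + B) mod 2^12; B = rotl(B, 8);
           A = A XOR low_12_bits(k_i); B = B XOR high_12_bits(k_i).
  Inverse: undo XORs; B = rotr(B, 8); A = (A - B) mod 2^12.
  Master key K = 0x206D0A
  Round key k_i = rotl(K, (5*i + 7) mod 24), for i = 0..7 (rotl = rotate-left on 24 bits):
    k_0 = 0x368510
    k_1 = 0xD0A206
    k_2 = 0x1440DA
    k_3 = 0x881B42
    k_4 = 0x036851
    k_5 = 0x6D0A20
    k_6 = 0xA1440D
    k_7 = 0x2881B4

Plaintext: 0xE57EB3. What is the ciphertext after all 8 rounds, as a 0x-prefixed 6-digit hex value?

s_0 = plaintext = 0xE57EB3
s_1 = Round(s_0, k_0) = 0x81A083
s_2 = Round(s_1, k_1) = 0xA9BE02
s_3 = Round(s_2, k_2) = 0x8473A4
s_4 = Round(s_3, k_3) = 0x0A9CBB
s_5 = Round(s_4, k_4) = 0x535BFD
s_6 = Round(s_5, k_5) = 0xB12B6F
s_7 = Round(s_6, k_6) = 0x28C5A2
s_8 = Round(s_7, k_7) = 0x99A0D2

0x99A0D2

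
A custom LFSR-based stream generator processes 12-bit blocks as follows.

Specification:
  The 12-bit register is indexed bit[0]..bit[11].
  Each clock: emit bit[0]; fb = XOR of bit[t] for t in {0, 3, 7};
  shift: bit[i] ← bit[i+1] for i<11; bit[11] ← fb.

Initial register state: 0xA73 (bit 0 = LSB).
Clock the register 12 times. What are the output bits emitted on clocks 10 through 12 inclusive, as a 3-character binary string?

reg_0 = 0xA73
clock 1: out=1, reg = 0xD39
clock 2: out=1, reg = 0x69C
clock 3: out=0, reg = 0x34E
clock 4: out=0, reg = 0x9A7
clock 5: out=1, reg = 0x4D3
clock 6: out=1, reg = 0x269
clock 7: out=1, reg = 0x134
clock 8: out=0, reg = 0x09A
clock 9: out=0, reg = 0x04D
clock 10: out=1, reg = 0x026
clock 11: out=0, reg = 0x013
clock 12: out=1, reg = 0x809

101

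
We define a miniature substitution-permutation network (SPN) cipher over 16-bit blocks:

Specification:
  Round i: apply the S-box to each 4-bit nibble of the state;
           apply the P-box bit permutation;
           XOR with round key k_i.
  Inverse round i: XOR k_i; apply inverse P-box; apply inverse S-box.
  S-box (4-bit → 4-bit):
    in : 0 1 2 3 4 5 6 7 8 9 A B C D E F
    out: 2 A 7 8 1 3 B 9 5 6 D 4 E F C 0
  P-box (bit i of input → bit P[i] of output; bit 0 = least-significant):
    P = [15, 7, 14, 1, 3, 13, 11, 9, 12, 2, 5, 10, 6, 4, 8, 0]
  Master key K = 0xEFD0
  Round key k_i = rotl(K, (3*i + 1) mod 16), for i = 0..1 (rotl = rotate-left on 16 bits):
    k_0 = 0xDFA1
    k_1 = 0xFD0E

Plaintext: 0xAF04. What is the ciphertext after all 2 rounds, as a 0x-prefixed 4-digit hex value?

0xF3EF

s_0 = plaintext = 0xAF04
s_1 = Round(s_0, k_0) = 0x7EE0
s_2 = Round(s_1, k_1) = 0xF3EF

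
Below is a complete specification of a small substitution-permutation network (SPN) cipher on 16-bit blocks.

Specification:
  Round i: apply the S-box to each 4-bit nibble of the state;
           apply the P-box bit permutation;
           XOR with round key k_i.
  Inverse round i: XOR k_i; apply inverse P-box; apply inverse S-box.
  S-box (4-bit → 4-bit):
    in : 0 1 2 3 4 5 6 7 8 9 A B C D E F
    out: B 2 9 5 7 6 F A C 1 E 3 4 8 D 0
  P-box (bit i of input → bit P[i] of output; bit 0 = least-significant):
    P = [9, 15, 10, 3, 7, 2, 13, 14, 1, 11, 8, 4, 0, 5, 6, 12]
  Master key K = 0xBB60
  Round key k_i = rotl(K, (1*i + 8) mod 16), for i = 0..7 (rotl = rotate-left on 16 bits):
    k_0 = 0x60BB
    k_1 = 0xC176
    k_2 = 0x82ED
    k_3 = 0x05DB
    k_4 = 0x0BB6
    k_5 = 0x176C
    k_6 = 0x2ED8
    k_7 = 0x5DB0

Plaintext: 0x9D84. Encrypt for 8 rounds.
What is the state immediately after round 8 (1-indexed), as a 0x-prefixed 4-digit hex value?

0xFE3C

s_0 = plaintext = 0x9D84
s_1 = Round(s_0, k_0) = 0x86AA
s_2 = Round(s_1, k_1) = 0x3C28
s_3 = Round(s_2, k_2) = 0xC724
s_4 = Round(s_3, k_3) = 0xCB0B
s_5 = Round(s_4, k_4) = 0xC170
s_6 = Round(s_5, k_5) = 0xDD20
s_7 = Round(s_6, k_6) = 0xFC40
s_8 = Round(s_7, k_7) = 0xFE3C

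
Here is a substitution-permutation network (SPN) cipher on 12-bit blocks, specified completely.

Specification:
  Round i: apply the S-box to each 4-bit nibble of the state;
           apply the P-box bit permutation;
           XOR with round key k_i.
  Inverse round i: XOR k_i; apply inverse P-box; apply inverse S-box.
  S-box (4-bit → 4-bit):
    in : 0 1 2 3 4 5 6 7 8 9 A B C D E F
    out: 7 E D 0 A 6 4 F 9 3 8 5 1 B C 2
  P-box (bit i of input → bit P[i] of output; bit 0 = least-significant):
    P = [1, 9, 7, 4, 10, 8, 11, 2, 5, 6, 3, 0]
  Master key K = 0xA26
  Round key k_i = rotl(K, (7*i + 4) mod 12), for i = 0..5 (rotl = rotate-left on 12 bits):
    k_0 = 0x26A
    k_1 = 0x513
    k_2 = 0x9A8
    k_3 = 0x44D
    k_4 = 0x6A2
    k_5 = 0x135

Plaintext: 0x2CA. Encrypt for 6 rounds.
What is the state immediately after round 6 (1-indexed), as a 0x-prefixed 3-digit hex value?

s_0 = plaintext = 0x2CA
s_1 = Round(s_0, k_0) = 0x653
s_2 = Round(s_1, k_1) = 0xC1B
s_3 = Round(s_2, k_2) = 0x00E
s_4 = Round(s_3, k_3) = 0x9B5
s_5 = Round(s_4, k_4) = 0x842
s_6 = Round(s_5, k_5) = 0x082

0x082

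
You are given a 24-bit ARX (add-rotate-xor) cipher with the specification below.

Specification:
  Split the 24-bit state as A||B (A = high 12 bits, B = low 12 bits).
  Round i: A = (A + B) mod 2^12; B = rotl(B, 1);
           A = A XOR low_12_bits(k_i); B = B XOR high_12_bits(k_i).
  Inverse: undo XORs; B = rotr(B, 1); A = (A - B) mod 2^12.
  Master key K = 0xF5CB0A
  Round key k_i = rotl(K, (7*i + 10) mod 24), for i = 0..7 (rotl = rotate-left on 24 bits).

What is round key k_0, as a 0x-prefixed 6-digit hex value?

K = 0xF5CB0A
k_0 = rotl(K, (7*0+10) mod 24) = rotl(K, 10) = 0x2C2BD7

0x2C2BD7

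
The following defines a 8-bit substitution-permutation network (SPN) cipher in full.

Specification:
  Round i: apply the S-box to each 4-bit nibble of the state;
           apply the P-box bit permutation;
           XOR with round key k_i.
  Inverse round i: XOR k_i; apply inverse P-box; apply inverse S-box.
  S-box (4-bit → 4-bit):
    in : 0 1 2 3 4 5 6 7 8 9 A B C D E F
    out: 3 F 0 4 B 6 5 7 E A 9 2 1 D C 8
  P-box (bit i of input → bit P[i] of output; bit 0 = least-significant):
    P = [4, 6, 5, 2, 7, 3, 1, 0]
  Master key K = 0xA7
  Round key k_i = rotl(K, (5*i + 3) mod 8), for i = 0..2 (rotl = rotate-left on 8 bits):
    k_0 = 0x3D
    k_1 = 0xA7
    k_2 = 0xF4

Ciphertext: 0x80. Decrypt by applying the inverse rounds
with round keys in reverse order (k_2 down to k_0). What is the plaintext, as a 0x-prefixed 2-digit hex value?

0x30

s_0 = ciphertext = 0x80
s_1 = InvRound(s_0, k_2) = 0x21
s_2 = InvRound(s_1, k_1) = 0x6F
s_3 = InvRound(s_2, k_0) = 0x30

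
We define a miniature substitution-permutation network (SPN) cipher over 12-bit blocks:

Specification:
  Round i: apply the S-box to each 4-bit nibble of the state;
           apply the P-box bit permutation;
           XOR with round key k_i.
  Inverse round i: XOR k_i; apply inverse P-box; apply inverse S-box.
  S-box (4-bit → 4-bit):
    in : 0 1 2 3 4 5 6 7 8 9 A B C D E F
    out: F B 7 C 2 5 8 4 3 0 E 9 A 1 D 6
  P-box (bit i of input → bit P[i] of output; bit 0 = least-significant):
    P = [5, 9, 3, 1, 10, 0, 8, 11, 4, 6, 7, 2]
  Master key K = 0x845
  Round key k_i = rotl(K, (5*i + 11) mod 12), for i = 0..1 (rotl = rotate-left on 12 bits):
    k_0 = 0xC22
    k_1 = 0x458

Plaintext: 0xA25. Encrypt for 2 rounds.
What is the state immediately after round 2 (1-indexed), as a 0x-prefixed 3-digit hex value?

s_0 = plaintext = 0xA25
s_1 = Round(s_0, k_0) = 0x9CF
s_2 = Round(s_1, k_1) = 0xE51

0xE51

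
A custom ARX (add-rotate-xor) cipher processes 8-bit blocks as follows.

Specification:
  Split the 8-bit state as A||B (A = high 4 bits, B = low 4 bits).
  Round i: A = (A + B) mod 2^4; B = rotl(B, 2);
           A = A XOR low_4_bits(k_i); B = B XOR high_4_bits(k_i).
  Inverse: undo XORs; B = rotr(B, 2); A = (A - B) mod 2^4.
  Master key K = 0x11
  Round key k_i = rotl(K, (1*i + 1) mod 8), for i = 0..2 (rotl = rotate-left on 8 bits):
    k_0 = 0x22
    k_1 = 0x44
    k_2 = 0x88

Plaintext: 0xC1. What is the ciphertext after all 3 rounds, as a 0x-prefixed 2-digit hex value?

s_0 = plaintext = 0xC1
s_1 = Round(s_0, k_0) = 0xF6
s_2 = Round(s_1, k_1) = 0x1D
s_3 = Round(s_2, k_2) = 0x6F

0x6F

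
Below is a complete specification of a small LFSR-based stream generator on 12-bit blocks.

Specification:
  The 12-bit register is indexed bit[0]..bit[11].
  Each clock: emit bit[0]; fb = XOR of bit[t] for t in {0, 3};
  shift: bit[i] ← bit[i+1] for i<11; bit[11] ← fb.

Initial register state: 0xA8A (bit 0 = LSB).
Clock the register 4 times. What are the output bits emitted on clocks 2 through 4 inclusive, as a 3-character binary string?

reg_0 = 0xA8A
clock 1: out=0, reg = 0xD45
clock 2: out=1, reg = 0xEA2
clock 3: out=0, reg = 0x751
clock 4: out=1, reg = 0xBA8

101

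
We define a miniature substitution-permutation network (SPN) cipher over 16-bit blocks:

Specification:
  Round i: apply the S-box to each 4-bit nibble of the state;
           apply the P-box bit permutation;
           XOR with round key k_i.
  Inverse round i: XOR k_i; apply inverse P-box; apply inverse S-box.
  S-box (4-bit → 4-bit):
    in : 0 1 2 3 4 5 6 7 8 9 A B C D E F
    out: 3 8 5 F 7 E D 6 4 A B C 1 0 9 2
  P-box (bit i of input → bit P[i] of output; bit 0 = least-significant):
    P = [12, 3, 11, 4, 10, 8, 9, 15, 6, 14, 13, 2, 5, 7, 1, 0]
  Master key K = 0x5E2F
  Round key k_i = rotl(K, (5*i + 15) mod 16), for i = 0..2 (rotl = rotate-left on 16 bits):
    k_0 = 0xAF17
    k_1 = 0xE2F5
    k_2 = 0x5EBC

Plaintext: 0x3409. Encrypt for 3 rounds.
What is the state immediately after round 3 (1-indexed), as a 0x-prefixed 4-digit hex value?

0xFF4B

s_0 = plaintext = 0x3409
s_1 = Round(s_0, k_0) = 0xCAEC
s_2 = Round(s_1, k_1) = 0x3691
s_3 = Round(s_2, k_2) = 0xFF4B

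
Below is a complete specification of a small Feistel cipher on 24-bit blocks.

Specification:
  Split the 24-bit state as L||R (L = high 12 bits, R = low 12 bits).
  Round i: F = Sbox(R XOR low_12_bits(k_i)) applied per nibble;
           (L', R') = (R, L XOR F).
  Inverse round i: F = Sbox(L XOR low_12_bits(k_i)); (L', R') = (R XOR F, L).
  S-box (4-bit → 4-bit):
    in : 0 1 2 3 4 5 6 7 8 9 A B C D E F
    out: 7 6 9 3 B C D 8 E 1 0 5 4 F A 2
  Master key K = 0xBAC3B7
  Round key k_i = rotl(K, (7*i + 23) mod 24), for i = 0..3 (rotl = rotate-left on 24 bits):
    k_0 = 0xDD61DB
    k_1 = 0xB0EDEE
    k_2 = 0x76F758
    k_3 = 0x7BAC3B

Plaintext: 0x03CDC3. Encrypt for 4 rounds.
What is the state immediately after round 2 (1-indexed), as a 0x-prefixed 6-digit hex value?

s_0 = plaintext = 0x03CDC3
s_1 = Round(s_0, k_0) = 0xDC3452
s_2 = Round(s_1, k_1) = 0x452C97
s_3 = Round(s_2, k_2) = 0xC97110
s_4 = Round(s_3, k_3) = 0x110302

0x452C97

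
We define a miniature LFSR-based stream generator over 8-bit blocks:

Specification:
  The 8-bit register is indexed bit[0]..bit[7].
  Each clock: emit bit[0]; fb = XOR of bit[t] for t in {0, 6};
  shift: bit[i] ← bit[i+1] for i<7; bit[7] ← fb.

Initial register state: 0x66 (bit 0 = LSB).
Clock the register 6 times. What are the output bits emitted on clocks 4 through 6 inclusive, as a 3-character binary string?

001

reg_0 = 0x66
clock 1: out=0, reg = 0xB3
clock 2: out=1, reg = 0xD9
clock 3: out=1, reg = 0x6C
clock 4: out=0, reg = 0xB6
clock 5: out=0, reg = 0x5B
clock 6: out=1, reg = 0x2D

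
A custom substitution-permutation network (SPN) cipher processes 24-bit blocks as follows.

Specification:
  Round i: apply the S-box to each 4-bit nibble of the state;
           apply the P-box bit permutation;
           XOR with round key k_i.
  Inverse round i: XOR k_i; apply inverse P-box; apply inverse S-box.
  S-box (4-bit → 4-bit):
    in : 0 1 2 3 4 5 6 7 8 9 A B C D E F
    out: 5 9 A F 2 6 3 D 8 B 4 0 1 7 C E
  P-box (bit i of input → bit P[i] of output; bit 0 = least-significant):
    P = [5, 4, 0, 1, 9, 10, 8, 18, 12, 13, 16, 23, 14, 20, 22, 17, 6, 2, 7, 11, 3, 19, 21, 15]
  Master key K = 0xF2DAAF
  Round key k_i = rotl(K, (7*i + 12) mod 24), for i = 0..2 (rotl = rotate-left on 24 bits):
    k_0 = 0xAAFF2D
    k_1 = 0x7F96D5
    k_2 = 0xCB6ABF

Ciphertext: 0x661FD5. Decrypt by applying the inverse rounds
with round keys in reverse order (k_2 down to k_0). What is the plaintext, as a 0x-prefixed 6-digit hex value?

0x21148D

s_0 = ciphertext = 0x661FD5
s_1 = InvRound(s_0, k_2) = 0xDCC3F1
s_2 = InvRound(s_1, k_1) = 0xA4175C
s_3 = InvRound(s_2, k_0) = 0x21148D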